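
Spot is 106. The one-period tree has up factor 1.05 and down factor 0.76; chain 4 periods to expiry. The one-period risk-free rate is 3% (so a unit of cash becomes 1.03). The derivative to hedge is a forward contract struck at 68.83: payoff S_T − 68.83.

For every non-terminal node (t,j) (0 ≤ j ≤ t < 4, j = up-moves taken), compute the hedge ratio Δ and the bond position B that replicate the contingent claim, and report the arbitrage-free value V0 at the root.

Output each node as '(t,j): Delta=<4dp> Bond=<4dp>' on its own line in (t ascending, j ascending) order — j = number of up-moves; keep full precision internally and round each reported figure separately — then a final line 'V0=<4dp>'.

No-arbitrage ⇒ martingale measure with p* = (R−d)/(u−d) = 0.9310.
Payoff layer (t=4): V(4,0)=-33.4661, V(4,1)=-19.9720, V(4,2)=-1.3288, V(4,3)=24.4283, V(4,4)=60.0137
(3,0): S=46.5315. Δ = (V_up−V_dn)/(S_up−S_dn) = (-19.9720−-33.4661)/(48.8580−35.3639) = 1.0000. V = [p*·-19.9720 + (1−p*)·-33.4661]/1.03 = -20.2938. B = V − Δ·S = -66.8252.
(3,1): S=64.2869. Δ = (V_up−V_dn)/(S_up−S_dn) = (-1.3288−-19.9720)/(67.5012−48.8580) = 1.0000. V = [p*·-1.3288 + (1−p*)·-19.9720]/1.03 = -2.5384. B = V − Δ·S = -66.8252.
(3,2): S=88.8174. Δ = (V_up−V_dn)/(S_up−S_dn) = (24.4283−-1.3288)/(93.2583−67.5012) = 1.0000. V = [p*·24.4283 + (1−p*)·-1.3288]/1.03 = 21.9922. B = V − Δ·S = -66.8252.
(3,3): S=122.7083. Δ = (V_up−V_dn)/(S_up−S_dn) = (60.0137−24.4283)/(128.8437−93.2583) = 1.0000. V = [p*·60.0137 + (1−p*)·24.4283]/1.03 = 55.8830. B = V − Δ·S = -66.8252.
(2,0): S=61.2256. Δ = (V_up−V_dn)/(S_up−S_dn) = (-2.5384−-20.2938)/(64.2869−46.5315) = 1.0000. V = [p*·-2.5384 + (1−p*)·-20.2938]/1.03 = -3.6533. B = V − Δ·S = -64.8789.
(2,1): S=84.5880. Δ = (V_up−V_dn)/(S_up−S_dn) = (21.9922−-2.5384)/(88.8174−64.2869) = 1.0000. V = [p*·21.9922 + (1−p*)·-2.5384]/1.03 = 19.7091. B = V − Δ·S = -64.8789.
(2,2): S=116.8650. Δ = (V_up−V_dn)/(S_up−S_dn) = (55.8830−21.9922)/(122.7083−88.8174) = 1.0000. V = [p*·55.8830 + (1−p*)·21.9922]/1.03 = 51.9861. B = V − Δ·S = -64.8789.
(1,0): S=80.5600. Δ = (V_up−V_dn)/(S_up−S_dn) = (19.7091−-3.6533)/(84.5880−61.2256) = 1.0000. V = [p*·19.7091 + (1−p*)·-3.6533]/1.03 = 17.5708. B = V − Δ·S = -62.9892.
(1,1): S=111.3000. Δ = (V_up−V_dn)/(S_up−S_dn) = (51.9861−19.7091)/(116.8650−84.5880) = 1.0000. V = [p*·51.9861 + (1−p*)·19.7091]/1.03 = 48.3108. B = V − Δ·S = -62.9892.
(0,0): S=106.0000. Δ = (V_up−V_dn)/(S_up−S_dn) = (48.3108−17.5708)/(111.3000−80.5600) = 1.0000. V = [p*·48.3108 + (1−p*)·17.5708]/1.03 = 44.8454. B = V − Δ·S = -61.1546.
Self-financing check: at every node Δ·S+B equals the discounted successor values.

(0,0): Delta=1.0000 Bond=-61.1546
(1,0): Delta=1.0000 Bond=-62.9892
(1,1): Delta=1.0000 Bond=-62.9892
(2,0): Delta=1.0000 Bond=-64.8789
(2,1): Delta=1.0000 Bond=-64.8789
(2,2): Delta=1.0000 Bond=-64.8789
(3,0): Delta=1.0000 Bond=-66.8252
(3,1): Delta=1.0000 Bond=-66.8252
(3,2): Delta=1.0000 Bond=-66.8252
(3,3): Delta=1.0000 Bond=-66.8252
V0=44.8454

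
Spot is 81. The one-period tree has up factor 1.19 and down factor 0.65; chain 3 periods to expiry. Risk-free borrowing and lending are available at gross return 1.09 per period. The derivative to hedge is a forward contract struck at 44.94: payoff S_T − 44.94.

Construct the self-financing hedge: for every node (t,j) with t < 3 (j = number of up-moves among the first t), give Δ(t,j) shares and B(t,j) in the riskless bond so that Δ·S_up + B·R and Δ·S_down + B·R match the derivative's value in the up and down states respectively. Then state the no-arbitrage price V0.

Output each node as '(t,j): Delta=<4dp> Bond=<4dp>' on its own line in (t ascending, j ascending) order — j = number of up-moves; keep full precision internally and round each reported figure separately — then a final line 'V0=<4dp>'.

(0,0): Delta=1.0000 Bond=-34.7019
(1,0): Delta=1.0000 Bond=-37.8251
(1,1): Delta=1.0000 Bond=-37.8251
(2,0): Delta=1.0000 Bond=-41.2294
(2,1): Delta=1.0000 Bond=-41.2294
(2,2): Delta=1.0000 Bond=-41.2294
V0=46.2981

Under the risk-neutral measure, an up-move has probability p* = (R−d)/(u−d) = 0.8148 and values discount at R = 1.09.
At expiry t=3: V(3,0)=-22.6954, V(3,1)=-4.2152, V(3,2)=29.6177, V(3,3)=91.5579
(2,0): S=34.2225. Δ = (V_up−V_dn)/(S_up−S_dn) = (-4.2152−-22.6954)/(40.7248−22.2446) = 1.0000. V = [p*·-4.2152 + (1−p*)·-22.6954]/1.09 = -7.0069. B = V − Δ·S = -41.2294.
(2,1): S=62.6535. Δ = (V_up−V_dn)/(S_up−S_dn) = (29.6177−-4.2152)/(74.5577−40.7248) = 1.0000. V = [p*·29.6177 + (1−p*)·-4.2152]/1.09 = 21.4241. B = V − Δ·S = -41.2294.
(2,2): S=114.7041. Δ = (V_up−V_dn)/(S_up−S_dn) = (91.5579−29.6177)/(136.4979−74.5577) = 1.0000. V = [p*·91.5579 + (1−p*)·29.6177]/1.09 = 73.4747. B = V − Δ·S = -41.2294.
(1,0): S=52.6500. Δ = (V_up−V_dn)/(S_up−S_dn) = (21.4241−-7.0069)/(62.6535−34.2225) = 1.0000. V = [p*·21.4241 + (1−p*)·-7.0069]/1.09 = 14.8249. B = V − Δ·S = -37.8251.
(1,1): S=96.3900. Δ = (V_up−V_dn)/(S_up−S_dn) = (73.4747−21.4241)/(114.7041−62.6535) = 1.0000. V = [p*·73.4747 + (1−p*)·21.4241]/1.09 = 58.5649. B = V − Δ·S = -37.8251.
(0,0): S=81.0000. Δ = (V_up−V_dn)/(S_up−S_dn) = (58.5649−14.8249)/(96.3900−52.6500) = 1.0000. V = [p*·58.5649 + (1−p*)·14.8249]/1.09 = 46.2981. B = V − Δ·S = -34.7019.
The time-0 hedge costs 46.2981, which is the no-arbitrage price.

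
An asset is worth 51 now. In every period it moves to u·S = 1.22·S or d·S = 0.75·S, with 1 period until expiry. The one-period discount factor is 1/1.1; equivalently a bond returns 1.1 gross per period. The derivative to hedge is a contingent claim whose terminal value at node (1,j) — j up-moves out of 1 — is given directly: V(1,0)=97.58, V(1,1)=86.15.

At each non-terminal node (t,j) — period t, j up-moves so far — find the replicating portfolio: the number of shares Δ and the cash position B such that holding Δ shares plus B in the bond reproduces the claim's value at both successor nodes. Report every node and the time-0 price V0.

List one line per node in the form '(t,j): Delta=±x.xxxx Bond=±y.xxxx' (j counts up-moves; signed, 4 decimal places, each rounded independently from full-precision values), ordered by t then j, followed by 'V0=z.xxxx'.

Risk-neutral probability p* = (R−d)/(u−d) = (1.1−0.75)/(1.22−0.75) = 0.7447.
Payoff layer (t=1): V(1,0)=97.5800, V(1,1)=86.1500
(0,0): S=51.0000. Δ = (V_up−V_dn)/(S_up−S_dn) = (86.1500−97.5800)/(62.2200−38.2500) = -0.4768. V = [p*·86.1500 + (1−p*)·97.5800]/1.1 = 80.9712. B = V − Δ·S = 105.2903.
Check: Δ(0,0)·S0 + B(0,0) = 80.9712 = V0.

(0,0): Delta=-0.4768 Bond=105.2903
V0=80.9712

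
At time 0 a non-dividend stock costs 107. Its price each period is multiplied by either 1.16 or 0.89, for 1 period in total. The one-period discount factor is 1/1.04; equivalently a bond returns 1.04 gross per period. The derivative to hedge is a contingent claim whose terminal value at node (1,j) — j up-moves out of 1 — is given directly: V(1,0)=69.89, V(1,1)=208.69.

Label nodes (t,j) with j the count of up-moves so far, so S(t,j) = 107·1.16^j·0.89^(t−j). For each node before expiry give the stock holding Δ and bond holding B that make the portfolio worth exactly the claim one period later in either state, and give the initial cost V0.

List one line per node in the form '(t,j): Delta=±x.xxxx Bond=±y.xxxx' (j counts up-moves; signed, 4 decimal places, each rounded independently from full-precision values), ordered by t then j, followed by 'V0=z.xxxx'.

(0,0): Delta=4.8044 Bond=-372.7269
V0=141.3472

Under the risk-neutral measure, an up-move has probability p* = (R−d)/(u−d) = 0.5556 and values discount at R = 1.04.
Terminal payoffs: V(1,0)=69.8900, V(1,1)=208.6900
(0,0): S=107.0000. Δ = (V_up−V_dn)/(S_up−S_dn) = (208.6900−69.8900)/(124.1200−95.2300) = 4.8044. V = [p*·208.6900 + (1−p*)·69.8900]/1.04 = 141.3472. B = V − Δ·S = -372.7269.
Self-financing check: at every node Δ·S+B equals the discounted successor values.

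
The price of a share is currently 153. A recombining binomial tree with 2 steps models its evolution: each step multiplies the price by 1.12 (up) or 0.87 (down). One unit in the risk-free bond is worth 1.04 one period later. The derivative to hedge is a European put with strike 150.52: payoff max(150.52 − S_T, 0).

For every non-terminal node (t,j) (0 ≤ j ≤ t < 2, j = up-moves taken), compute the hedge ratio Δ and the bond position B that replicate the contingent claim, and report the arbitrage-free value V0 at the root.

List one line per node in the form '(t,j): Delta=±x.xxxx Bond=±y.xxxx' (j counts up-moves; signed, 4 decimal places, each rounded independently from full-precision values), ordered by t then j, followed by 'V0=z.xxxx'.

No-arbitrage ⇒ martingale measure with p* = (R−d)/(u−d) = 0.6800.
Terminal values V(2,·): V(2,0)=34.7143, V(2,1)=1.4368, V(2,2)=0.0000
Node (1,0) S=133.1100: V=(p*·1.4368+(1−p*)·34.7143)/1.04=11.6208; Δ=(1.4368−34.7143)/(149.0832−115.8057)=-1.0000; B=V−Δ·S=144.7308
Node (1,1) S=171.3600: V=(p*·0.0000+(1−p*)·1.4368)/1.04=0.4421; Δ=(0.0000−1.4368)/(191.9232−149.0832)=-0.0335; B=V−Δ·S=6.1893
Node (0,0) S=153.0000: V=(p*·0.4421+(1−p*)·11.6208)/1.04=3.8647; Δ=(0.4421−11.6208)/(171.3600−133.1100)=-0.2923; B=V−Δ·S=48.5794
Check: Δ(0,0)·S0 + B(0,0) = 3.8647 = V0.

(0,0): Delta=-0.2923 Bond=48.5794
(1,0): Delta=-1.0000 Bond=144.7308
(1,1): Delta=-0.0335 Bond=6.1893
V0=3.8647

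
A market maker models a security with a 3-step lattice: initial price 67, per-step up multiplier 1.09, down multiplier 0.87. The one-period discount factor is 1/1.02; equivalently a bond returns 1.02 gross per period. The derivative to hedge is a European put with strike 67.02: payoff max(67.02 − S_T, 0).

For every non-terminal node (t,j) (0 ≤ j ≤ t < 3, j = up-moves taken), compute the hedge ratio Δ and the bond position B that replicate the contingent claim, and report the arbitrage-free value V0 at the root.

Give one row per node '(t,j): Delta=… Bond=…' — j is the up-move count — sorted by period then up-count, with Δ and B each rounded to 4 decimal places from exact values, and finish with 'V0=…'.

The replicating-portfolio and risk-neutral prices coincide; use p* = (1.02−0.87)/(1.09−0.87) = 0.6818 for the latter.
At expiry t=3: V(3,0)=22.9003, V(3,1)=11.7436, V(3,2)=0.0000, V(3,3)=0.0000
  t=2,j=0: stock 50.7123 → up 55.2764 (V=11.7436), down 44.1197 (V=22.9003). Price 14.9936; hedge Δ=-1.0000, bond B=65.7059.
  t=2,j=1: stock 63.5361 → up 69.2543 (V=0.0000), down 55.2764 (V=11.7436). Price 3.6633; hedge Δ=-0.8402, bond B=57.0433.
  t=2,j=2: stock 79.6027 → up 86.7669 (V=0.0000), down 69.2543 (V=0.0000). Price 0.0000; hedge Δ=0.0000, bond B=0.0000.
  t=1,j=0: stock 58.2900 → up 63.5361 (V=3.6633), down 50.7123 (V=14.9936). Price 7.1259; hedge Δ=-0.8835, bond B=58.6270.
  t=1,j=1: stock 73.0300 → up 79.6027 (V=0.0000), down 63.5361 (V=3.6633). Price 1.1428; hedge Δ=-0.2280, bond B=17.7943.
  t=0,j=0: stock 67.0000 → up 73.0300 (V=1.1428), down 58.2900 (V=7.1259). Price 2.9867; hedge Δ=-0.4059, bond B=30.1828.
Self-financing check: at every node Δ·S+B equals the discounted successor values.

(0,0): Delta=-0.4059 Bond=30.1828
(1,0): Delta=-0.8835 Bond=58.6270
(1,1): Delta=-0.2280 Bond=17.7943
(2,0): Delta=-1.0000 Bond=65.7059
(2,1): Delta=-0.8402 Bond=57.0433
(2,2): Delta=0.0000 Bond=0.0000
V0=2.9867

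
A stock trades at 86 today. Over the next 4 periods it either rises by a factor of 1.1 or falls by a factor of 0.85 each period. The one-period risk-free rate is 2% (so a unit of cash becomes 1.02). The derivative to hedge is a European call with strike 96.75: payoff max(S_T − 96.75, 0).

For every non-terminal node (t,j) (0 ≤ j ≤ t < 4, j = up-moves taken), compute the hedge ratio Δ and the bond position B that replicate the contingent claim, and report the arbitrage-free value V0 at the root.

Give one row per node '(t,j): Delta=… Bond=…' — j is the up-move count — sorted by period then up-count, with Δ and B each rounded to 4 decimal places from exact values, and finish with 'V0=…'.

(0,0): Delta=0.4050 Bond=-28.8660
(1,0): Delta=0.0133 Bond=-0.8090
(1,1): Delta=0.5474 Bond=-42.9183
(2,0): Delta=0.0000 Bond=0.0000
(2,1): Delta=0.0181 Bond=-1.2136
(2,2): Delta=0.7399 Bond=-63.8064
(3,0): Delta=0.0000 Bond=0.0000
(3,1): Delta=0.0000 Bond=0.0000
(3,2): Delta=0.0247 Bond=-1.8203
(3,3): Delta=1.0000 Bond=-94.8529
V0=5.9636

Under the risk-neutral measure, an up-move has probability p* = (R−d)/(u−d) = 0.6800 and values discount at R = 1.02.
Payoff layer (t=4): V(4,0)=0.0000, V(4,1)=0.0000, V(4,2)=0.0000, V(4,3)=0.5461, V(4,4)=29.1626
  t=3,j=0: stock 52.8147 → up 58.0962 (V=0.0000), down 44.8925 (V=0.0000). Price 0.0000; hedge Δ=0.0000, bond B=0.0000.
  t=3,j=1: stock 68.3485 → up 75.1834 (V=0.0000), down 58.0962 (V=0.0000). Price 0.0000; hedge Δ=0.0000, bond B=0.0000.
  t=3,j=2: stock 88.4510 → up 97.2961 (V=0.5461), down 75.1834 (V=0.0000). Price 0.3641; hedge Δ=0.0247, bond B=-1.8203.
  t=3,j=3: stock 114.4660 → up 125.9126 (V=29.1626), down 97.2961 (V=0.5461). Price 19.6131; hedge Δ=1.0000, bond B=-94.8529.
  t=2,j=0: stock 62.1350 → up 68.3485 (V=0.0000), down 52.8147 (V=0.0000). Price 0.0000; hedge Δ=0.0000, bond B=0.0000.
  t=2,j=1: stock 80.4100 → up 88.4510 (V=0.3641), down 68.3485 (V=0.0000). Price 0.2427; hedge Δ=0.0181, bond B=-1.2136.
  t=2,j=2: stock 104.0600 → up 114.4660 (V=19.6131), down 88.4510 (V=0.3641). Price 13.1896; hedge Δ=0.7399, bond B=-63.8064.
  t=1,j=0: stock 73.1000 → up 80.4100 (V=0.2427), down 62.1350 (V=0.0000). Price 0.1618; hedge Δ=0.0133, bond B=-0.8090.
  t=1,j=1: stock 94.6000 → up 104.0600 (V=13.1896), down 80.4100 (V=0.2427). Price 8.8692; hedge Δ=0.5474, bond B=-42.9183.
  t=0,j=0: stock 86.0000 → up 94.6000 (V=8.8692), down 73.1000 (V=0.1618). Price 5.9636; hedge Δ=0.4050, bond B=-28.8660.
Each (Δ,B) replicates both successor values, so the strategy is self-financing and V0 is arbitrage-free.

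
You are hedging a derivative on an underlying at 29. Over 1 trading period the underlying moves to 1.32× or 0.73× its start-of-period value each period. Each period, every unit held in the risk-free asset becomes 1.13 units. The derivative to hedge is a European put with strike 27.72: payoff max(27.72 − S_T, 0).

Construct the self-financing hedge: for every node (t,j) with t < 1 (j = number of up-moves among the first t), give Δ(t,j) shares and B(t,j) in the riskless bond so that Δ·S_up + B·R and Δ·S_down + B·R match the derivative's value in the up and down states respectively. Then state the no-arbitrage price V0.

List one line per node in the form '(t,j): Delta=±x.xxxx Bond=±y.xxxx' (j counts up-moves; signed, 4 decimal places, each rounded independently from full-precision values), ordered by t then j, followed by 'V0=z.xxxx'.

No-arbitrage ⇒ martingale measure with p* = (R−d)/(u−d) = 0.6780.
Terminal payoffs: V(1,0)=6.5500, V(1,1)=0.0000
(0,0): S=29.0000. Δ = (V_up−V_dn)/(S_up−S_dn) = (0.0000−6.5500)/(38.2800−21.1700) = -0.3828. V = [p*·0.0000 + (1−p*)·6.5500]/1.13 = 1.8667. B = V − Δ·S = 12.9684.
The time-0 hedge costs 1.8667, which is the no-arbitrage price.

(0,0): Delta=-0.3828 Bond=12.9684
V0=1.8667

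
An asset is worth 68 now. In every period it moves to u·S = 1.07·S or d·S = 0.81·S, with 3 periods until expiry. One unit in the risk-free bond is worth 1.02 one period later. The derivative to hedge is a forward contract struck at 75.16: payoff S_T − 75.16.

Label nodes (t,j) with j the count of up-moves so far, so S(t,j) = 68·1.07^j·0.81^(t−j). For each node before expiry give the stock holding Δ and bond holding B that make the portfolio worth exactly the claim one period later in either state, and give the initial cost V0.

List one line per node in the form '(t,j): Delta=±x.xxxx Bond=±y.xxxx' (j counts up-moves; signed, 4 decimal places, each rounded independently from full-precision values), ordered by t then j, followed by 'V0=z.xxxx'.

(0,0): Delta=1.0000 Bond=-70.8249
(1,0): Delta=1.0000 Bond=-72.2414
(1,1): Delta=1.0000 Bond=-72.2414
(2,0): Delta=1.0000 Bond=-73.6863
(2,1): Delta=1.0000 Bond=-73.6863
(2,2): Delta=1.0000 Bond=-73.6863
V0=-2.8249

No-arbitrage ⇒ martingale measure with p* = (R−d)/(u−d) = 0.8077.
Terminal values V(3,·): V(3,0)=-39.0220, V(3,1)=-27.4222, V(3,2)=-12.0989, V(3,3)=8.1429
(2,0): S=44.6148. Δ = (V_up−V_dn)/(S_up−S_dn) = (-27.4222−-39.0220)/(47.7378−36.1380) = 1.0000. V = [p*·-27.4222 + (1−p*)·-39.0220]/1.02 = -29.0715. B = V − Δ·S = -73.6863.
(2,1): S=58.9356. Δ = (V_up−V_dn)/(S_up−S_dn) = (-12.0989−-27.4222)/(63.0611−47.7378) = 1.0000. V = [p*·-12.0989 + (1−p*)·-27.4222]/1.02 = -14.7507. B = V − Δ·S = -73.6863.
(2,2): S=77.8532. Δ = (V_up−V_dn)/(S_up−S_dn) = (8.1429−-12.0989)/(83.3029−63.0611) = 1.0000. V = [p*·8.1429 + (1−p*)·-12.0989]/1.02 = 4.1669. B = V − Δ·S = -73.6863.
(1,0): S=55.0800. Δ = (V_up−V_dn)/(S_up−S_dn) = (-14.7507−-29.0715)/(58.9356−44.6148) = 1.0000. V = [p*·-14.7507 + (1−p*)·-29.0715]/1.02 = -17.1614. B = V − Δ·S = -72.2414.
(1,1): S=72.7600. Δ = (V_up−V_dn)/(S_up−S_dn) = (4.1669−-14.7507)/(77.8532−58.9356) = 1.0000. V = [p*·4.1669 + (1−p*)·-14.7507]/1.02 = 0.5186. B = V − Δ·S = -72.2414.
(0,0): S=68.0000. Δ = (V_up−V_dn)/(S_up−S_dn) = (0.5186−-17.1614)/(72.7600−55.0800) = 1.0000. V = [p*·0.5186 + (1−p*)·-17.1614]/1.02 = -2.8249. B = V − Δ·S = -70.8249.
The time-0 hedge costs -2.8249, which is the no-arbitrage price.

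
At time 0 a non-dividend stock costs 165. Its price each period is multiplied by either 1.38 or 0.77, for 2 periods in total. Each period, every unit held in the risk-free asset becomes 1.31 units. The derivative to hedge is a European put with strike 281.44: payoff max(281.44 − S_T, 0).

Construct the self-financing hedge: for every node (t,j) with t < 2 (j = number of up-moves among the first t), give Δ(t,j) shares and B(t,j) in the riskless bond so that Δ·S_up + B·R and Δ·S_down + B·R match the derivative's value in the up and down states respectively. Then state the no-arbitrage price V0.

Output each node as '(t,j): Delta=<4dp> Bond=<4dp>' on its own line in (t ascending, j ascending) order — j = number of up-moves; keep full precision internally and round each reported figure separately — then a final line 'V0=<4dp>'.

Under the risk-neutral measure, an up-move has probability p* = (R−d)/(u−d) = 0.8852 and values discount at R = 1.31.
Payoff layer (t=2): V(2,0)=183.6115, V(2,1)=106.1110, V(2,2)=0.0000
Node (1,0) S=127.0500: V=(p*·106.1110+(1−p*)·183.6115)/1.31=87.7897; Δ=(106.1110−183.6115)/(175.3290−97.8285)=-1.0000; B=V−Δ·S=214.8397
Node (1,1) S=227.7000: V=(p*·0.0000+(1−p*)·106.1110)/1.31=9.2952; Δ=(0.0000−106.1110)/(314.2260−175.3290)=-0.7640; B=V−Δ·S=183.2476
Node (0,0) S=165.0000: V=(p*·9.2952+(1−p*)·87.7897)/1.31=13.9716; Δ=(9.2952−87.7897)/(227.7000−127.0500)=-0.7799; B=V−Δ·S=142.6511
Each (Δ,B) replicates both successor values, so the strategy is self-financing and V0 is arbitrage-free.

(0,0): Delta=-0.7799 Bond=142.6511
(1,0): Delta=-1.0000 Bond=214.8397
(1,1): Delta=-0.7640 Bond=183.2476
V0=13.9716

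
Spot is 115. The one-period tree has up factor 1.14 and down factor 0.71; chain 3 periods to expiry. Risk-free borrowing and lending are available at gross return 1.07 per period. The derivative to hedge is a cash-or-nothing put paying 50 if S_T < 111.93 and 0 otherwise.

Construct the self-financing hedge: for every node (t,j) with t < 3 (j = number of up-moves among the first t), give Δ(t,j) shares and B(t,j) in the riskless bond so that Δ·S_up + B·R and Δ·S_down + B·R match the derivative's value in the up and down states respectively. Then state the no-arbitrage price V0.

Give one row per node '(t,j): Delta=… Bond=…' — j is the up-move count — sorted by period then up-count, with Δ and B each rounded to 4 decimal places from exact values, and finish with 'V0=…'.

(0,0): Delta=-0.6190 Bond=88.0513
(1,0): Delta=0.0000 Bond=43.6719
(1,1): Delta=-0.6940 Bond=104.0427
(2,0): Delta=0.0000 Bond=46.7290
(2,1): Delta=0.0000 Bond=46.7290
(2,2): Delta=-0.7780 Bond=123.8861
V0=16.8641

Risk-neutral probability p* = (R−d)/(u−d) = (1.07−0.71)/(1.14−0.71) = 0.8372.
Payoff layer (t=3): V(3,0)=50.0000, V(3,1)=50.0000, V(3,2)=50.0000, V(3,3)=0.0000
  t=2,j=0: stock 57.9715 → up 66.0875 (V=50.0000), down 41.1598 (V=50.0000). Price 46.7290; hedge Δ=0.0000, bond B=46.7290.
  t=2,j=1: stock 93.0810 → up 106.1123 (V=50.0000), down 66.0875 (V=50.0000). Price 46.7290; hedge Δ=0.0000, bond B=46.7290.
  t=2,j=2: stock 149.4540 → up 170.3776 (V=0.0000), down 106.1123 (V=50.0000). Price 7.6070; hedge Δ=-0.7780, bond B=123.8861.
  t=1,j=0: stock 81.6500 → up 93.0810 (V=46.7290), down 57.9715 (V=46.7290). Price 43.6719; hedge Δ=0.0000, bond B=43.6719.
  t=1,j=1: stock 131.1000 → up 149.4540 (V=7.6070), down 93.0810 (V=46.7290). Price 13.0614; hedge Δ=-0.6940, bond B=104.0427.
  t=0,j=0: stock 115.0000 → up 131.1000 (V=13.0614), down 81.6500 (V=43.6719). Price 16.8641; hedge Δ=-0.6190, bond B=88.0513.
Check: Δ(0,0)·S0 + B(0,0) = 16.8641 = V0.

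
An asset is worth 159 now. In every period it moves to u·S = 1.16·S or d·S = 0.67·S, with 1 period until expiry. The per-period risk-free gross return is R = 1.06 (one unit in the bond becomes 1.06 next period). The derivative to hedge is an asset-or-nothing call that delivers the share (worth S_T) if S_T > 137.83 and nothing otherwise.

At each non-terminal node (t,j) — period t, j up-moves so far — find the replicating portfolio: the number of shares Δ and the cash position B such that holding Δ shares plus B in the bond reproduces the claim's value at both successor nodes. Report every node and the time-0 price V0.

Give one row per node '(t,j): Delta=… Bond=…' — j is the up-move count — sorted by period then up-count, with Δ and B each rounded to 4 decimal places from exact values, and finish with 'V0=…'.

Under the risk-neutral measure, an up-move has probability p* = (R−d)/(u−d) = 0.7959 and values discount at R = 1.06.
Terminal values V(1,·): V(1,0)=0.0000, V(1,1)=184.4400
Node (0,0) S=159.0000: V=(p*·184.4400+(1−p*)·0.0000)/1.06=138.4898; Δ=(184.4400−0.0000)/(184.4400−106.5300)=2.3673; B=V−Δ·S=-237.9184
Self-financing check: at every node Δ·S+B equals the discounted successor values.

(0,0): Delta=2.3673 Bond=-237.9184
V0=138.4898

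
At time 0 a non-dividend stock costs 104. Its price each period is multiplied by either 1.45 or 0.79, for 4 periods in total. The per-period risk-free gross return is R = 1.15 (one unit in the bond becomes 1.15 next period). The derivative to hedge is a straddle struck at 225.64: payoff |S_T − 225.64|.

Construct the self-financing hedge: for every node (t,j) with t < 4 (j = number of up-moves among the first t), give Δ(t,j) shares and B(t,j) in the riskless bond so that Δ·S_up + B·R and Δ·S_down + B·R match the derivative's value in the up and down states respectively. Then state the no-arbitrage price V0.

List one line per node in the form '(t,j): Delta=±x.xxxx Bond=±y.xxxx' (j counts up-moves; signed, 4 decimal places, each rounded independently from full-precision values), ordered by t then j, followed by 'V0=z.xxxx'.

The replicating-portfolio and risk-neutral prices coincide; use p* = (1.15−0.79)/(1.45−0.79) = 0.5455 for the latter.
Payoff layer (t=4): V(4,0)=185.1319, V(4,1)=151.2897, V(4,2)=89.1743, V(4,3)=24.8350, V(4,4)=234.0926
Node (3,0) S=51.2761: V=(p*·151.2897+(1−p*)·185.1319)/1.15=144.9326; Δ=(151.2897−185.1319)/(74.3503−40.5081)=-1.0000; B=V−Δ·S=196.2087
Node (3,1) S=94.1143: V=(p*·89.1743+(1−p*)·151.2897)/1.15=102.0944; Δ=(89.1743−151.2897)/(136.4657−74.3503)=-1.0000; B=V−Δ·S=196.2087
Node (3,2) S=172.7414: V=(p*·24.8350+(1−p*)·89.1743)/1.15=47.0262; Δ=(24.8350−89.1743)/(250.4750−136.4657)=-0.5643; B=V−Δ·S=144.5100
Node (3,3) S=317.0570: V=(p*·234.0926+(1−p*)·24.8350)/1.15=120.8483; Δ=(234.0926−24.8350)/(459.7327−250.4750)=1.0000; B=V−Δ·S=-196.2087
Node (2,0) S=64.9064: V=(p*·102.0944+(1−p*)·144.9326)/1.15=105.7099; Δ=(102.0944−144.9326)/(94.1143−51.2761)=-1.0000; B=V−Δ·S=170.6163
Node (2,1) S=119.1320: V=(p*·47.0262+(1−p*)·102.0944)/1.15=62.6584; Δ=(47.0262−102.0944)/(172.7414−94.1143)=-0.7004; B=V−Δ·S=146.0951
Node (2,2) S=218.6600: V=(p*·120.8483+(1−p*)·47.0262)/1.15=75.9068; Δ=(120.8483−47.0262)/(317.0570−172.7414)=0.5115; B=V−Δ·S=-35.9449
Node (1,0) S=82.1600: V=(p*·62.6584+(1−p*)·105.7099)/1.15=71.5020; Δ=(62.6584−105.7099)/(119.1320−64.9064)=-0.7939; B=V−Δ·S=136.7314
Node (1,1) S=150.8000: V=(p*·75.9068+(1−p*)·62.6584)/1.15=60.7694; Δ=(75.9068−62.6584)/(218.6600−119.1320)=0.1331; B=V−Δ·S=40.6962
Node (0,0) S=104.0000: V=(p*·60.7694+(1−p*)·71.5020)/1.15=57.0851; Δ=(60.7694−71.5020)/(150.8000−82.1600)=-0.1564; B=V−Δ·S=73.3466
Root portfolio cost Δ·104+B reproduces V0=57.0851.

(0,0): Delta=-0.1564 Bond=73.3466
(1,0): Delta=-0.7939 Bond=136.7314
(1,1): Delta=0.1331 Bond=40.6962
(2,0): Delta=-1.0000 Bond=170.6163
(2,1): Delta=-0.7004 Bond=146.0951
(2,2): Delta=0.5115 Bond=-35.9449
(3,0): Delta=-1.0000 Bond=196.2087
(3,1): Delta=-1.0000 Bond=196.2087
(3,2): Delta=-0.5643 Bond=144.5100
(3,3): Delta=1.0000 Bond=-196.2087
V0=57.0851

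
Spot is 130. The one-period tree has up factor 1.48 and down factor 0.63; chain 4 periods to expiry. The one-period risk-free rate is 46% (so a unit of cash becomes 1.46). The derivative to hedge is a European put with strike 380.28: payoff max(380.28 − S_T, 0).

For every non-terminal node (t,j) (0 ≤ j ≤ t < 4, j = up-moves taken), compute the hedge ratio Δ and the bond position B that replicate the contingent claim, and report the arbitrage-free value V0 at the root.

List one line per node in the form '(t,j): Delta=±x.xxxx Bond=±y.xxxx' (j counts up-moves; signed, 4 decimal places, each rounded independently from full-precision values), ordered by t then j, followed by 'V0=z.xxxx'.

(0,0): Delta=-0.3409 Bond=46.7209
(1,0): Delta=-1.0000 Bond=122.1926
(1,1): Delta=-0.3341 Bond=66.9118
(2,0): Delta=-1.0000 Bond=178.4012
(2,1): Delta=-1.0000 Bond=178.4012
(2,2): Delta=-0.3273 Bond=95.7463
(3,0): Delta=-1.0000 Bond=260.4658
(3,1): Delta=-1.0000 Bond=260.4658
(3,2): Delta=-1.0000 Bond=260.4658
(3,3): Delta=-0.3204 Bond=136.8818
V0=2.4036

Under the risk-neutral measure, an up-move has probability p* = (R−d)/(u−d) = 0.9765 and values discount at R = 1.46.
Payoff layer (t=4): V(4,0)=359.8012, V(4,1)=332.1710, V(4,2)=267.2619, V(4,3)=114.7772, V(4,4)=0.0000
  t=3,j=0: stock 32.5061 → up 48.1090 (V=332.1710), down 20.4788 (V=359.8012). Price 227.9596; hedge Δ=-1.0000, bond B=260.4658.
  t=3,j=1: stock 76.3636 → up 113.0181 (V=267.2619), down 48.1090 (V=332.1710). Price 184.1022; hedge Δ=-1.0000, bond B=260.4658.
  t=3,j=2: stock 179.3938 → up 265.5028 (V=114.7772), down 113.0181 (V=267.2619). Price 81.0720; hedge Δ=-1.0000, bond B=260.4658.
  t=3,j=3: stock 421.4330 → up 623.7208 (V=0.0000), down 265.5028 (V=114.7772). Price 1.8498; hedge Δ=-0.3204, bond B=136.8818.
  t=2,j=0: stock 51.5970 → up 76.3636 (V=184.1022), down 32.5061 (V=227.9596). Price 126.8042; hedge Δ=-1.0000, bond B=178.4012.
  t=2,j=1: stock 121.2120 → up 179.3938 (V=81.0720), down 76.3636 (V=184.1022). Price 57.1892; hedge Δ=-1.0000, bond B=178.4012.
  t=2,j=2: stock 284.7520 → up 421.4330 (V=1.8498), down 179.3938 (V=81.0720). Price 2.5437; hedge Δ=-0.3273, bond B=95.7463.
  t=1,j=0: stock 81.9000 → up 121.2120 (V=57.1892), down 51.5970 (V=126.8042). Price 40.2926; hedge Δ=-1.0000, bond B=122.1926.
  t=1,j=1: stock 192.4000 → up 284.7520 (V=2.5437), down 121.2120 (V=57.1892). Price 2.6229; hedge Δ=-0.3341, bond B=66.9118.
  t=0,j=0: stock 130.0000 → up 192.4000 (V=2.6229), down 81.9000 (V=40.2926). Price 2.4036; hedge Δ=-0.3409, bond B=46.7209.
Check: Δ(0,0)·S0 + B(0,0) = 2.4036 = V0.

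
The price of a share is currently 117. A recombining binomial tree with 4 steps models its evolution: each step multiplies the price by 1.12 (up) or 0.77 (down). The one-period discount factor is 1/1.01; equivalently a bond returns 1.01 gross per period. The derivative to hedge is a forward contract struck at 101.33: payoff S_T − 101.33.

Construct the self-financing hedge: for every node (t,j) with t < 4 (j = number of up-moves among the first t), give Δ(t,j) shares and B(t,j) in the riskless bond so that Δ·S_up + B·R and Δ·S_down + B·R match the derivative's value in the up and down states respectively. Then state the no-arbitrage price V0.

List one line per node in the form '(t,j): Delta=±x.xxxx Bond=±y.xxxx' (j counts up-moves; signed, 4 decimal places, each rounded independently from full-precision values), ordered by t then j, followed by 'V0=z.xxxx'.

(0,0): Delta=1.0000 Bond=-97.3761
(1,0): Delta=1.0000 Bond=-98.3499
(1,1): Delta=1.0000 Bond=-98.3499
(2,0): Delta=1.0000 Bond=-99.3334
(2,1): Delta=1.0000 Bond=-99.3334
(2,2): Delta=1.0000 Bond=-99.3334
(3,0): Delta=1.0000 Bond=-100.3267
(3,1): Delta=1.0000 Bond=-100.3267
(3,2): Delta=1.0000 Bond=-100.3267
(3,3): Delta=1.0000 Bond=-100.3267
V0=19.6239

No-arbitrage ⇒ martingale measure with p* = (R−d)/(u−d) = 0.6857.
Terminal payoffs: V(4,0)=-60.2009, V(4,1)=-41.5059, V(4,2)=-14.3132, V(4,3)=25.2400, V(4,4)=82.7718
  t=3,j=0: stock 53.4144 → up 59.8241 (V=-41.5059), down 41.1291 (V=-60.2009). Price -46.9124; hedge Δ=1.0000, bond B=-100.3267.
  t=3,j=1: stock 77.6936 → up 87.0168 (V=-14.3132), down 59.8241 (V=-41.5059). Price -22.6331; hedge Δ=1.0000, bond B=-100.3267.
  t=3,j=2: stock 113.0089 → up 126.5700 (V=25.2400), down 87.0168 (V=-14.3132). Price 12.6822; hedge Δ=1.0000, bond B=-100.3267.
  t=3,j=3: stock 164.3766 → up 184.1018 (V=82.7718), down 126.5700 (V=25.2400). Price 64.0498; hedge Δ=1.0000, bond B=-100.3267.
  t=2,j=0: stock 69.3693 → up 77.6936 (V=-22.6331), down 53.4144 (V=-46.9124). Price -29.9641; hedge Δ=1.0000, bond B=-99.3334.
  t=2,j=1: stock 100.9008 → up 113.0089 (V=12.6822), down 77.6936 (V=-22.6331). Price 1.5674; hedge Δ=1.0000, bond B=-99.3334.
  t=2,j=2: stock 146.7648 → up 164.3766 (V=64.0498), down 113.0089 (V=12.6822). Price 47.4314; hedge Δ=1.0000, bond B=-99.3334.
  t=1,j=0: stock 90.0900 → up 100.9008 (V=1.5674), down 69.3693 (V=-29.9641). Price -8.2599; hedge Δ=1.0000, bond B=-98.3499.
  t=1,j=1: stock 131.0400 → up 146.7648 (V=47.4314), down 100.9008 (V=1.5674). Price 32.6901; hedge Δ=1.0000, bond B=-98.3499.
  t=0,j=0: stock 117.0000 → up 131.0400 (V=32.6901), down 90.0900 (V=-8.2599). Price 19.6239; hedge Δ=1.0000, bond B=-97.3761.
The time-0 hedge costs 19.6239, which is the no-arbitrage price.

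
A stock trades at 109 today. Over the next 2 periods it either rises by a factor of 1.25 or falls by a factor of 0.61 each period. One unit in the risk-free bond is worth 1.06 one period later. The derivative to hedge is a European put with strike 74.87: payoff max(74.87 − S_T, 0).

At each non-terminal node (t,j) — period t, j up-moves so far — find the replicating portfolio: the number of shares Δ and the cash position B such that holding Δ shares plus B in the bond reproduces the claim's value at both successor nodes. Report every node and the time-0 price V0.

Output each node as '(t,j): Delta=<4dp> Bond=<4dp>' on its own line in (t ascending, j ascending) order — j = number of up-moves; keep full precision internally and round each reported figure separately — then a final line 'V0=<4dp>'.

(0,0): Delta=-0.1378 Bond=17.7062
(1,0): Delta=-0.8063 Bond=63.2206
(1,1): Delta=0.0000 Bond=0.0000
V0=2.6913

Under the risk-neutral measure, an up-move has probability p* = (R−d)/(u−d) = 0.7031 and values discount at R = 1.06.
Terminal values V(2,·): V(2,0)=34.3111, V(2,1)=0.0000, V(2,2)=0.0000
(1,0): S=66.4900. Δ = (V_up−V_dn)/(S_up−S_dn) = (0.0000−34.3111)/(83.1125−40.5589) = -0.8063. V = [p*·0.0000 + (1−p*)·34.3111]/1.06 = 9.6095. B = V − Δ·S = 63.2206.
(1,1): S=136.2500. Δ = (V_up−V_dn)/(S_up−S_dn) = (0.0000−0.0000)/(170.3125−83.1125) = 0.0000. V = [p*·0.0000 + (1−p*)·0.0000]/1.06 = 0.0000. B = V − Δ·S = 0.0000.
(0,0): S=109.0000. Δ = (V_up−V_dn)/(S_up−S_dn) = (0.0000−9.6095)/(136.2500−66.4900) = -0.1378. V = [p*·0.0000 + (1−p*)·9.6095]/1.06 = 2.6913. B = V − Δ·S = 17.7062.
Self-financing check: at every node Δ·S+B equals the discounted successor values.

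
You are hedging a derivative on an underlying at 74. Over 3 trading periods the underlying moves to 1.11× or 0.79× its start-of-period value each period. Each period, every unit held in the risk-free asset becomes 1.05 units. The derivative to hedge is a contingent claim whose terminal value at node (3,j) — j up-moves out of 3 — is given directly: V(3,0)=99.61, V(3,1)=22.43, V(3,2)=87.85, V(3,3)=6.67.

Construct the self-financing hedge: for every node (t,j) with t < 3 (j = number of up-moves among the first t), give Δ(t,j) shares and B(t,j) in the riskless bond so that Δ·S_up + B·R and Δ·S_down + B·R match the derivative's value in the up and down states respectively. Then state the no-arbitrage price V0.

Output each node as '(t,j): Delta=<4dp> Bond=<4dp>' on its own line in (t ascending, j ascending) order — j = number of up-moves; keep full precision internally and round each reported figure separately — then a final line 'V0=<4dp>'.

(0,0): Delta=-1.3932 Bond=136.5940
(1,0): Delta=1.9693 Bond=-53.1485
(1,1): Delta=-1.9454 Bond=188.7865
(2,0): Delta=-5.2224 Bond=276.3315
(2,1): Delta=3.1505 Bond=-132.4530
(2,2): Delta=-2.7824 Bond=274.5363
V0=33.4982

Since d<R<u, set p* = (R−d)/(u−d) = 0.8125; price each node as the discounted p*-expectation of its children.
Terminal payoffs: V(3,0)=99.6100, V(3,1)=22.4300, V(3,2)=87.8500, V(3,3)=6.6700
  t=2,j=0: stock 46.1834 → up 51.2636 (V=22.4300), down 36.4849 (V=99.6100). Price 35.1440; hedge Δ=-5.2224, bond B=276.3315.
  t=2,j=1: stock 64.8906 → up 72.0286 (V=87.8500), down 51.2636 (V=22.4300). Price 71.9845; hedge Δ=3.1505, bond B=-132.4530.
  t=2,j=2: stock 91.1754 → up 101.2047 (V=6.6700), down 72.0286 (V=87.8500). Price 20.8488; hedge Δ=-2.7824, bond B=274.5363.
  t=1,j=0: stock 58.4600 → up 64.8906 (V=71.9845), down 46.1834 (V=35.1440). Price 61.9780; hedge Δ=1.9693, bond B=-53.1485.
  t=1,j=1: stock 82.1400 → up 91.1754 (V=20.8488), down 64.8906 (V=71.9845). Price 28.9874; hedge Δ=-1.9454, bond B=188.7865.
  t=0,j=0: stock 74.0000 → up 82.1400 (V=28.9874), down 58.4600 (V=61.9780). Price 33.4982; hedge Δ=-1.3932, bond B=136.5940.
The time-0 hedge costs 33.4982, which is the no-arbitrage price.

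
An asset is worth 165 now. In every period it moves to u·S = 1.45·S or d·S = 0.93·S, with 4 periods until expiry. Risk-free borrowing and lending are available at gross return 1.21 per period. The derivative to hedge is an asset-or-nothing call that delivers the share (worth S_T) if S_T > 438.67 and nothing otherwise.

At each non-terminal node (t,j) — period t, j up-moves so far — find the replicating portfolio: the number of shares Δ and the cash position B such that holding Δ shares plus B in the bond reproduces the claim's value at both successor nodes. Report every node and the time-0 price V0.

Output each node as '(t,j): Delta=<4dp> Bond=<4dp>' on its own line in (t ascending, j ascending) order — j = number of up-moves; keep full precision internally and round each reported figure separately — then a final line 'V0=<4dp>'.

Risk-neutral probability p* = (R−d)/(u−d) = (1.21−0.93)/(1.45−0.93) = 0.5385.
Terminal payoffs: V(4,0)=0.0000, V(4,1)=0.0000, V(4,2)=0.0000, V(4,3)=467.8115, V(4,4)=729.3835
  t=3,j=0: stock 132.7189 → up 192.4424 (V=0.0000), down 123.4286 (V=0.0000). Price 0.0000; hedge Δ=0.0000, bond B=0.0000.
  t=3,j=1: stock 206.9273 → up 300.0446 (V=0.0000), down 192.4424 (V=0.0000). Price 0.0000; hedge Δ=0.0000, bond B=0.0000.
  t=3,j=2: stock 322.6286 → up 467.8115 (V=467.8115), down 300.0446 (V=0.0000). Price 208.1806; hedge Δ=2.7885, bond B=-691.4569.
  t=3,j=3: stock 503.0231 → up 729.3835 (V=729.3835), down 467.8115 (V=467.8115). Price 503.0231; hedge Δ=1.0000, bond B=0.0000.
  t=2,j=0: stock 142.7085 → up 206.9273 (V=0.0000), down 132.7189 (V=0.0000). Price 0.0000; hedge Δ=0.0000, bond B=0.0000.
  t=2,j=1: stock 222.5025 → up 322.6286 (V=208.1806), down 206.9273 (V=0.0000). Price 92.6423; hedge Δ=1.7993, bond B=-307.7049.
  t=2,j=2: stock 346.9125 → up 503.0231 (V=503.0231), down 322.6286 (V=208.1806). Price 303.2578; hedge Δ=1.6344, bond B=-263.7471.
  t=1,j=0: stock 153.4500 → up 222.5025 (V=92.6423), down 142.7085 (V=0.0000). Price 41.2267; hedge Δ=1.1610, bond B=-136.9316.
  t=1,j=1: stock 239.2500 → up 346.9125 (V=303.2578), down 222.5025 (V=92.6423). Price 170.2898; hedge Δ=1.6929, bond B=-234.7399.
  t=0,j=0: stock 165.0000 → up 239.2500 (V=170.2898), down 153.4500 (V=41.2267). Price 91.5060; hedge Δ=1.5042, bond B=-156.6923.
Check: Δ(0,0)·S0 + B(0,0) = 91.5060 = V0.

(0,0): Delta=1.5042 Bond=-156.6923
(1,0): Delta=1.1610 Bond=-136.9316
(1,1): Delta=1.6929 Bond=-234.7399
(2,0): Delta=0.0000 Bond=0.0000
(2,1): Delta=1.7993 Bond=-307.7049
(2,2): Delta=1.6344 Bond=-263.7471
(3,0): Delta=0.0000 Bond=0.0000
(3,1): Delta=0.0000 Bond=0.0000
(3,2): Delta=2.7885 Bond=-691.4569
(3,3): Delta=1.0000 Bond=0.0000
V0=91.5060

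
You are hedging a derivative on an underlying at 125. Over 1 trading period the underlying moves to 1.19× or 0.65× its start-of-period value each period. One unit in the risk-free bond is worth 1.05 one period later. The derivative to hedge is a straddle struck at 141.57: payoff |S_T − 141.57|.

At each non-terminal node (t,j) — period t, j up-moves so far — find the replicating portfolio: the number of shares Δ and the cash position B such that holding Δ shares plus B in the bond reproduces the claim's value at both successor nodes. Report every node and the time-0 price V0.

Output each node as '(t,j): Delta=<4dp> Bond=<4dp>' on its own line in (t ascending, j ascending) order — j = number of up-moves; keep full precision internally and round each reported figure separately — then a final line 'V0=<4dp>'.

Risk-neutral probability p* = (R−d)/(u−d) = (1.05−0.65)/(1.19−0.65) = 0.7407.
At expiry t=1: V(1,0)=60.3200, V(1,1)=7.1800
Node (0,0) S=125.0000: V=(p*·7.1800+(1−p*)·60.3200)/1.05=19.9591; Δ=(7.1800−60.3200)/(148.7500−81.2500)=-0.7873; B=V−Δ·S=118.3665
Each (Δ,B) replicates both successor values, so the strategy is self-financing and V0 is arbitrage-free.

(0,0): Delta=-0.7873 Bond=118.3665
V0=19.9591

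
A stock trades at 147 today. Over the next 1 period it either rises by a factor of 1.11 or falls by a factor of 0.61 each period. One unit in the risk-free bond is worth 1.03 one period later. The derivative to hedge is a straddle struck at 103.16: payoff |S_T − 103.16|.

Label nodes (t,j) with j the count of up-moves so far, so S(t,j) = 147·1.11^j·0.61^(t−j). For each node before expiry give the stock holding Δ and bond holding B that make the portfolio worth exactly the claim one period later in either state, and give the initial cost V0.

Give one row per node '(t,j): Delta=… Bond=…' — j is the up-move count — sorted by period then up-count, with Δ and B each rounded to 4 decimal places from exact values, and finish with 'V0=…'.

(0,0): Delta=0.6329 Bond=-42.0043
V0=51.0357

Under the risk-neutral measure, an up-move has probability p* = (R−d)/(u−d) = 0.8400 and values discount at R = 1.03.
At expiry t=1: V(1,0)=13.4900, V(1,1)=60.0100
Node (0,0) S=147.0000: V=(p*·60.0100+(1−p*)·13.4900)/1.03=51.0357; Δ=(60.0100−13.4900)/(163.1700−89.6700)=0.6329; B=V−Δ·S=-42.0043
Self-financing check: at every node Δ·S+B equals the discounted successor values.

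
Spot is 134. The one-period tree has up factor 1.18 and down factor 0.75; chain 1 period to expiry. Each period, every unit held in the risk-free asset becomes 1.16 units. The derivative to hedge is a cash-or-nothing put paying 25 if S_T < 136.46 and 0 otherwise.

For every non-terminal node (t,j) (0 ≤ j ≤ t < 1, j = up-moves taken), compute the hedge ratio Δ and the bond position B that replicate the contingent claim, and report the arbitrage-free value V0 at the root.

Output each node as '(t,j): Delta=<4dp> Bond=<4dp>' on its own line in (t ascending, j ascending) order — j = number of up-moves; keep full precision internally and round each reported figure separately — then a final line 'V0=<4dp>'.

(0,0): Delta=-0.4339 Bond=59.1419
V0=1.0024

The replicating-portfolio and risk-neutral prices coincide; use p* = (1.16−0.75)/(1.18−0.75) = 0.9535 for the latter.
Terminal values V(1,·): V(1,0)=25.0000, V(1,1)=0.0000
(0,0): S=134.0000. Δ = (V_up−V_dn)/(S_up−S_dn) = (0.0000−25.0000)/(158.1200−100.5000) = -0.4339. V = [p*·0.0000 + (1−p*)·25.0000]/1.16 = 1.0024. B = V − Δ·S = 59.1419.
Check: Δ(0,0)·S0 + B(0,0) = 1.0024 = V0.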